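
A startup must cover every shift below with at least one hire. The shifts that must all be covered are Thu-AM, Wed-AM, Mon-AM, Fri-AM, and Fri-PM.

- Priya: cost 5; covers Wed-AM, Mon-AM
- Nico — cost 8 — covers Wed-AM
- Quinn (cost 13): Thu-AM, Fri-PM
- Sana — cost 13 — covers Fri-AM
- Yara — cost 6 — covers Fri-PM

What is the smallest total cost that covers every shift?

31

The greedy cost-per-new-shift heuristic would pick Priya, Yara, Quinn, and Sana for 37, but a cheaper cover exists.
Choose Priya, Quinn, and Sana: together they cover Thu-AM, Wed-AM, Mon-AM, Fri-AM, Fri-PM — every shift.
Total cost: 5 + 13 + 13 = 31.
No cover costs less than 31.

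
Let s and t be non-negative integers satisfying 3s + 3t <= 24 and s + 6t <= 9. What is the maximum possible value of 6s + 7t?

48

(s,t)=(8,0): 3·8+3·0=24≤24, 1·8+6·0=8≤9, objective 48.
(s,t)=(7,0): 3·7+3·0=21≤24, 1·7+6·0=7≤9, objective 42.
(s,t)=(6,0): 3·6+3·0=18≤24, 1·6+6·0=6≤9, objective 36.
Maximum is 48 at (s,t)=(8,0).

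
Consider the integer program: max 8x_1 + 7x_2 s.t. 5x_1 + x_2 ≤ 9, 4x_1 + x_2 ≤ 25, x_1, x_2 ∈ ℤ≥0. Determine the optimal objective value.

(x_1,x_2)=(0,9): 5·0+1·9=9≤9, 4·0+1·9=9≤25, objective 63.
(x_1,x_2)=(0,8): 5·0+1·8=8≤9, 4·0+1·8=8≤25, objective 56.
Maximum is 63 at (x_1,x_2)=(0,9).

63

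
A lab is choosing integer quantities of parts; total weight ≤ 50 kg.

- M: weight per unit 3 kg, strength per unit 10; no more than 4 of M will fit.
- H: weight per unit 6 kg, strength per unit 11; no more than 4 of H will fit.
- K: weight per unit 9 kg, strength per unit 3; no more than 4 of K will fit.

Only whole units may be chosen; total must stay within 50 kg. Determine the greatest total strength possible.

M has the best ratio (10/3); taking only M gives at most 4×10 = 40 (stopped by the supply cap of 4).
Mixing does better — 4×M, 4×H, and 1×K: weight 45 ≤ 50, strength 4·10 + 4·11 + 1·3 = 87.

87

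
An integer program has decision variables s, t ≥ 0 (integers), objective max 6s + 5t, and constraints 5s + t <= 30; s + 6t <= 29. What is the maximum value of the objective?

50

(s,t)=(5,4) is feasible, giving 50.
(s,t)=(5,3) is feasible, giving 45.
(s,t)=(4,4) is feasible, giving 44.
No feasible integer point exceeds 50.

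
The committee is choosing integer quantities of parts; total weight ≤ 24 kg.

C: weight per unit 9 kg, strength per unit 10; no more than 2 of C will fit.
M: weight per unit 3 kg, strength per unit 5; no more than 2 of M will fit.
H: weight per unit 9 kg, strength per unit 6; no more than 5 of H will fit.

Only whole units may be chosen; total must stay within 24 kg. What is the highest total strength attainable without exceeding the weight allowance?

30

1×C, 2×M, and 1×H: weight 24 ≤ 24, strength 1·10 + 2·5 + 1·6 = 26.
2×C and 2×M: weight 24 ≤ 24, strength 2·10 + 2·5 = 30.
Best is 30.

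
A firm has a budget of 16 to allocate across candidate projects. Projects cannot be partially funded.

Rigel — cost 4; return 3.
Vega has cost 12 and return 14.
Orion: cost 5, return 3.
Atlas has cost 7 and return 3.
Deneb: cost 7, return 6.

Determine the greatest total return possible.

Take Rigel and Vega: cost 4 + 12 = 16 ≤ 16, return 3 + 14 = 17.
No other feasible combination does better.

17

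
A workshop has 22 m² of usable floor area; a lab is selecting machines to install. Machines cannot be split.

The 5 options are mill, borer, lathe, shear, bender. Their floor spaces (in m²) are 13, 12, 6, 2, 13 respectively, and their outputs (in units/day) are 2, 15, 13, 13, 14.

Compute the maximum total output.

41

Allowing fractional choices, the relaxed optimum would be about 43.2, but machines are indivisible.
lathe + shear + bender: floor space 6 + 2 + 13 = 21 ≤ 22, output 13 + 13 + 14 = 40.
borer + lathe + shear: floor space 12 + 6 + 2 = 20 ≤ 22, output 15 + 13 + 13 = 41.
Best is borer, lathe, and shear with total output 41.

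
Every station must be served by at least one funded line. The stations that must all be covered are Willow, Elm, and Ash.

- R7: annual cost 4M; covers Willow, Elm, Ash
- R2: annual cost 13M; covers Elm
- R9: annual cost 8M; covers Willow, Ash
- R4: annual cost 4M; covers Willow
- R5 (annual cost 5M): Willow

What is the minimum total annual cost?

R7 alone covers Willow, Elm, Ash — every station.
Total annual cost: 4.
No cover costs less than 4.

4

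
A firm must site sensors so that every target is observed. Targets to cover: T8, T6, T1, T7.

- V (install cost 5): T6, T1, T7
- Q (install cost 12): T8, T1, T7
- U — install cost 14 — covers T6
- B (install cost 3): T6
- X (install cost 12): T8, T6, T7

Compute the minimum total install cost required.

15

This is a weighted set-cover instance.
The greedy cost-per-new-target heuristic would pick V and Q for 17, but a cheaper cover exists.
Choose Q and B: together they cover T8, T6, T1, T7 — every target.
Total install cost: 12 + 3 = 15.
No cover costs less than 15.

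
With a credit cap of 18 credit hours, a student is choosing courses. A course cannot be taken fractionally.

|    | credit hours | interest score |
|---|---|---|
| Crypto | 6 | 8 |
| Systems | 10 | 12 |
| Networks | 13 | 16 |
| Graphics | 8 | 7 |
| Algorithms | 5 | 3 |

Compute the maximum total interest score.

Systems + Graphics: credit hours 10 + 8 = 18 ≤ 18, interest score 12 + 7 = 19.
Crypto + Systems: credit hours 6 + 10 = 16 ≤ 18, interest score 8 + 12 = 20.
Networks + Algorithms: credit hours 13 + 5 = 18 ≤ 18, interest score 16 + 3 = 19.
Best is Crypto and Systems with total interest score 20.

20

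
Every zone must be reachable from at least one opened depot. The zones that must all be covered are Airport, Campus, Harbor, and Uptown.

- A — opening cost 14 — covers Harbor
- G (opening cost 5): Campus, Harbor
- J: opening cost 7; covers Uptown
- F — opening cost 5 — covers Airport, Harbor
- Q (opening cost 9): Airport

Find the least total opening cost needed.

17

Choose G, J, and F: together they cover Airport, Campus, Harbor, Uptown — every zone.
Total opening cost: 5 + 7 + 5 = 17.
No cover costs less than 17.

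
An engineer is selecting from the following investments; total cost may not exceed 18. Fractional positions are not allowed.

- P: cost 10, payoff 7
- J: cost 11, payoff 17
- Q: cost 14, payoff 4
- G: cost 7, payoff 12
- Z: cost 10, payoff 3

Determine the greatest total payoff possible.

29

Take J and G: cost 11 + 7 = 18 ≤ 18, payoff 17 + 12 = 29.
No other feasible combination does better.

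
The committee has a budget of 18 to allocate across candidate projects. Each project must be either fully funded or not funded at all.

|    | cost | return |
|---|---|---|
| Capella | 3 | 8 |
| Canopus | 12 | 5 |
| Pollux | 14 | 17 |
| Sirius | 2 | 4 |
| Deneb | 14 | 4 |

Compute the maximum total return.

25

This is a 0-1 knapsack instance.
Capella + Pollux: cost 3 + 14 = 17 ≤ 18, return 8 + 17 = 25.
Pollux + Sirius: cost 14 + 2 = 16 ≤ 18, return 17 + 4 = 21.
Best is Capella and Pollux with total return 25.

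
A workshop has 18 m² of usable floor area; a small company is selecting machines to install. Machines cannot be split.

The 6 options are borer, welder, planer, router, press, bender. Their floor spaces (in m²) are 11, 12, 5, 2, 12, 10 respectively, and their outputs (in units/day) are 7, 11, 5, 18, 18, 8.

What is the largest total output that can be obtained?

router + press: floor space 2 + 12 = 14 ≤ 18, output 18 + 18 = 36.
borer + planer + router: floor space 11 + 5 + 2 = 18 ≤ 18, output 7 + 5 + 18 = 30.
planer + router + bender: floor space 5 + 2 + 10 = 17 ≤ 18, output 5 + 18 + 8 = 31.
Best is router and press with total output 36.

36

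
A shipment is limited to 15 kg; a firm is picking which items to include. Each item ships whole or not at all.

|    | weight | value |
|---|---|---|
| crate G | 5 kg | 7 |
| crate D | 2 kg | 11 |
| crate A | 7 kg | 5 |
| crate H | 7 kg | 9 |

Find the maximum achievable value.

Take crate G, crate D, and crate H: weight 5 + 2 + 7 = 14 ≤ 15, value 7 + 11 + 9 = 27.
No other feasible combination does better.

27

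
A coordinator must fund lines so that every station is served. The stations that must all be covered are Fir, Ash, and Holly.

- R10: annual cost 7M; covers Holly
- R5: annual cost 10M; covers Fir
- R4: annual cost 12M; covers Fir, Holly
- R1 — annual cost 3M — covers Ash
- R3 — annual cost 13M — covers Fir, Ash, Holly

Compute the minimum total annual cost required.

13

The greedy cost-per-new-station heuristic would pick R1 and R4 for 15, but a cheaper cover exists.
R3 alone covers Fir, Ash, Holly — every station.
Total annual cost: 13.
No cover costs less than 13.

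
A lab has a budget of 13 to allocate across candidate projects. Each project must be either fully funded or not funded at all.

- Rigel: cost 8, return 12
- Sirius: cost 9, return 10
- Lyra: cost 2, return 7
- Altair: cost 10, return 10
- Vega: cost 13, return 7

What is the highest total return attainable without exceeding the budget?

Lyra + Altair: cost 2 + 10 = 12 ≤ 13, return 7 + 10 = 17.
Sirius + Lyra: cost 9 + 2 = 11 ≤ 13, return 10 + 7 = 17.
Rigel + Lyra: cost 8 + 2 = 10 ≤ 13, return 12 + 7 = 19.
Best is Rigel and Lyra with total return 19.

19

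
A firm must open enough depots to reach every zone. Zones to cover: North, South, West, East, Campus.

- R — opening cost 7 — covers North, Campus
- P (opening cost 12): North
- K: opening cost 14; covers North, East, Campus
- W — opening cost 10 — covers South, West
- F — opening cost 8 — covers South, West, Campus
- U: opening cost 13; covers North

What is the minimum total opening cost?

Choose K and F: together they cover North, South, West, East, Campus — every zone.
Total opening cost: 14 + 8 = 22.

22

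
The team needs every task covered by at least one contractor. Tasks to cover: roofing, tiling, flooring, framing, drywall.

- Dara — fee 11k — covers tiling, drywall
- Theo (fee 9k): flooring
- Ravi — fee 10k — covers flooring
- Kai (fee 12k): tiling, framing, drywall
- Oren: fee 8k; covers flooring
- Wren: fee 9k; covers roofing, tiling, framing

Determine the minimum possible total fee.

28

Choose Dara, Oren, and Wren: together they cover roofing, tiling, flooring, framing, drywall — every task.
Total fee: 11 + 8 + 9 = 28.
No cover costs less than 28.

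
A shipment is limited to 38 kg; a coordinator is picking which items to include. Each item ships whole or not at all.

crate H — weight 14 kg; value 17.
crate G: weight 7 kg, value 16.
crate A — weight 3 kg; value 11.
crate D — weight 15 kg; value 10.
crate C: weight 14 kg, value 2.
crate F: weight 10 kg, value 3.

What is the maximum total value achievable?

47

Allowing fractional choices, the relaxed optimum would be about 53.3, but items are indivisible.
crate H + crate G + crate A + crate F: weight 14 + 7 + 3 + 10 = 34 ≤ 38, value 17 + 16 + 11 + 3 = 47.
crate H + crate G + crate A + crate C: weight 14 + 7 + 3 + 14 = 38 ≤ 38, value 17 + 16 + 11 + 2 = 46.
crate H + crate G + crate A: weight 14 + 7 + 3 = 24 ≤ 38, value 17 + 16 + 11 = 44.
Best is crate H, crate G, crate A, and crate F with total value 47.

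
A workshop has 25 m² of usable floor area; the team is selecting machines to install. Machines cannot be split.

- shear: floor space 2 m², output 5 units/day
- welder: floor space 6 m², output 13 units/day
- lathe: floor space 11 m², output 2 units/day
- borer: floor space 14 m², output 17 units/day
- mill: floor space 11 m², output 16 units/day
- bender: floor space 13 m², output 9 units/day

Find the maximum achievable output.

Allowing fractional choices, the relaxed optimum would be about 41.3, but machines are indivisible.
borer + mill: floor space 14 + 11 = 25 ≤ 25, output 17 + 16 = 33.
shear + welder + borer: floor space 2 + 6 + 14 = 22 ≤ 25, output 5 + 13 + 17 = 35.
shear + welder + mill: floor space 2 + 6 + 11 = 19 ≤ 25, output 5 + 13 + 16 = 34.
Best is shear, welder, and borer with total output 35.

35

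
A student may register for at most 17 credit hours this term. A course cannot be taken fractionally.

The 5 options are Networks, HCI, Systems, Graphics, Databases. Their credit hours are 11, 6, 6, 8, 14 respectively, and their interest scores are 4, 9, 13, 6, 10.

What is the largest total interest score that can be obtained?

Allowing fractional choices, the relaxed optimum would be about 25.8, but courses are indivisible.
Systems + Graphics: credit hours 6 + 8 = 14 ≤ 17, interest score 13 + 6 = 19.
Networks + Systems: credit hours 11 + 6 = 17 ≤ 17, interest score 4 + 13 = 17.
HCI + Systems: credit hours 6 + 6 = 12 ≤ 17, interest score 9 + 13 = 22.
Best is HCI and Systems with total interest score 22.

22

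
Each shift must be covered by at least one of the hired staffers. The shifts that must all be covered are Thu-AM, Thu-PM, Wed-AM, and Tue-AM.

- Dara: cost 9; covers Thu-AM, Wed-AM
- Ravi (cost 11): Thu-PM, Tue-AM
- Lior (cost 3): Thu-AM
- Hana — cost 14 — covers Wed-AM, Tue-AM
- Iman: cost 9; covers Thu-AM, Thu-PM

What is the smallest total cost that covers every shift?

The greedy cost-per-new-shift heuristic would pick Lior, Ravi, and Dara for 23, but a cheaper cover exists.
Choose Dara and Ravi: together they cover Thu-AM, Thu-PM, Wed-AM, Tue-AM — every shift.
Total cost: 9 + 11 = 20.
No cover costs less than 20.

20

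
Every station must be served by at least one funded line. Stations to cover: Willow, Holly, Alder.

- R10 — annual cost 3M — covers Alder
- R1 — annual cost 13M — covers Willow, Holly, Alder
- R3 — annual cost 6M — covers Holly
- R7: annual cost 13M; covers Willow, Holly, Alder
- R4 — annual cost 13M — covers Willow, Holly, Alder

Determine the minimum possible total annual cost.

13

R1 alone covers Willow, Holly, Alder — every station.
Total annual cost: 13.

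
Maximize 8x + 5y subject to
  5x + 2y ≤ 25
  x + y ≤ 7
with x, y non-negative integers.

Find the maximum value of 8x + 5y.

(x,y)=(3,4): 5·3+2·4=23≤25, 1·3+1·4=7≤7, objective 44.
(x,y)=(4,2): 5·4+2·2=24≤25, 1·4+1·2=6≤7, objective 42.
(x,y)=(2,5): 5·2+2·5=20≤25, 1·2+1·5=7≤7, objective 41.
Maximum is 44 at (x,y)=(3,4).

44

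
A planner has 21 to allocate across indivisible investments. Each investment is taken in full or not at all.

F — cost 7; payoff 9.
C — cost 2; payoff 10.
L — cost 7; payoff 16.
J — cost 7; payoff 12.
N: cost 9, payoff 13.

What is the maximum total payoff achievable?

Allowing fractional choices, the relaxed optimum would be about 45.2, but investments are indivisible.
C + L + J: cost 2 + 7 + 7 = 16 ≤ 21, payoff 10 + 16 + 12 = 38.
C + L + N: cost 2 + 7 + 9 = 18 ≤ 21, payoff 10 + 16 + 13 = 39.
Best is C, L, and N with total payoff 39.

39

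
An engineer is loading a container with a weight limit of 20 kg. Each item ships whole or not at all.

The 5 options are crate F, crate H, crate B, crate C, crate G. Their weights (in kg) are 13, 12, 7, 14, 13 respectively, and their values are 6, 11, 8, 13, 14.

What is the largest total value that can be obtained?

22

Treat it as a binary knapsack problem.
crate B + crate G: weight 7 + 13 = 20 ≤ 20, value 8 + 14 = 22.
crate H + crate B: weight 12 + 7 = 19 ≤ 20, value 11 + 8 = 19.
crate G: weight 13 ≤ 20, value 14.
Best is crate B and crate G with total value 22.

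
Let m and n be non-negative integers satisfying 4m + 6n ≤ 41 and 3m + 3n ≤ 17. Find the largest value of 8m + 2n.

40

(m,n)=(5,0): 4·5+6·0=20≤41, 3·5+3·0=15≤17, objective 40.
(m,n)=(4,1): 4·4+6·1=22≤41, 3·4+3·1=15≤17, objective 34.
(m,n)=(4,0): 4·4+6·0=16≤41, 3·4+3·0=12≤17, objective 32.
Maximum is 40 at (m,n)=(5,0).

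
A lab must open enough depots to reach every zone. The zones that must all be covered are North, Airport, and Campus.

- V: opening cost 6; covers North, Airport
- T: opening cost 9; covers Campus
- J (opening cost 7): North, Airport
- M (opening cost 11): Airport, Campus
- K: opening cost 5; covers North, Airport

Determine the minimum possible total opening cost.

Choose T and K: together they cover North, Airport, Campus — every zone.
Total opening cost: 9 + 5 = 14.
No cover costs less than 14.

14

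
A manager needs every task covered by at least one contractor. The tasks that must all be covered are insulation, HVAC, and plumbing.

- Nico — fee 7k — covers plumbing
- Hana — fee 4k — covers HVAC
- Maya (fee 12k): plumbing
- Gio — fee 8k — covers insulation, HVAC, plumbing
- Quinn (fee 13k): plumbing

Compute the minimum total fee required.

This is an integer covering problem.
Gio alone covers insulation, HVAC, plumbing — every task.
Total fee: 8.
No cover costs less than 8.

8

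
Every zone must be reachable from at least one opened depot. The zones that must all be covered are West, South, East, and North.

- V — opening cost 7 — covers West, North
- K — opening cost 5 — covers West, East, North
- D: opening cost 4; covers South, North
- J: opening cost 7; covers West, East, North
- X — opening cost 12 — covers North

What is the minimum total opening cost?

Choose K and D: together they cover West, South, East, North — every zone.
Total opening cost: 5 + 4 = 9.
No cover costs less than 9.

9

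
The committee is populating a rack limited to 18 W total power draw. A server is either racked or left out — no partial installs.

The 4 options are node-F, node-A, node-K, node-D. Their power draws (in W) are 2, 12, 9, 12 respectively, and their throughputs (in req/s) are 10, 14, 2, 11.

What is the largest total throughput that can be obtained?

24

Treat it as a binary knapsack problem.
Allowing fractional choices, the relaxed optimum would be about 27.7, but servers are indivisible.
node-F + node-A: power draw 2 + 12 = 14 ≤ 18, throughput 10 + 14 = 24.
node-A: power draw 12 ≤ 18, throughput 14.
node-F + node-D: power draw 2 + 12 = 14 ≤ 18, throughput 10 + 11 = 21.
Best is node-F and node-A with total throughput 24.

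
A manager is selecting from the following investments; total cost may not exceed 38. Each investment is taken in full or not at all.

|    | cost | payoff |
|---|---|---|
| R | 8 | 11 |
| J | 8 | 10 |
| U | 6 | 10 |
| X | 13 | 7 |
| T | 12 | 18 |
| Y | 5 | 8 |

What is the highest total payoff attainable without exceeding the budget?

Take R, J, U, and T: cost 8 + 8 + 6 + 12 = 34 ≤ 38, payoff 11 + 10 + 10 + 18 = 49.
No other feasible combination does better.

49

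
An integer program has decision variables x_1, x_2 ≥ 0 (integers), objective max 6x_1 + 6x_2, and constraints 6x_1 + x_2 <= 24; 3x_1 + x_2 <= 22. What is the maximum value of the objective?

132

(x_1,x_2)=(0,22): 6·0+1·22=22≤24, 3·0+1·22=22≤22, objective 132.
(x_1,x_2)=(0,21): 6·0+1·21=21≤24, 3·0+1·21=21≤22, objective 126.
No feasible integer point exceeds 132.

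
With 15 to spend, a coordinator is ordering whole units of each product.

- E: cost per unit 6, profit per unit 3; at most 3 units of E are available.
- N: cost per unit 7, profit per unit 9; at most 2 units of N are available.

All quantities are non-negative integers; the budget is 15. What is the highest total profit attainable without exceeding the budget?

1×E and 1×N: cost 13 ≤ 15, profit 1·3 + 1·9 = 12.
2×N: cost 14 ≤ 15, profit 2·9 = 18.
Best is 18.

18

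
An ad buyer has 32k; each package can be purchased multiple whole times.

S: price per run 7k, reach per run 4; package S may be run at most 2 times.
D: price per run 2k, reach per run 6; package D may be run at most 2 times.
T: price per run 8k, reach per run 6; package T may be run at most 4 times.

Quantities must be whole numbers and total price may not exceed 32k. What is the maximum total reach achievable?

2×D and 3×T: price 28 ≤ 32, reach 2·6 + 3·6 = 30.
1×S, 2×D, and 2×T: price 27 ≤ 32, reach 1·4 + 2·6 + 2·6 = 28.
Best is 30.

30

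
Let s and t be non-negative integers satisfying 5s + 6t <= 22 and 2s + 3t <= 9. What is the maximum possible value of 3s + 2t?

12

Relaxing integrality, the LP optimum is 13.20 at (s,t) = (4.4, 0), which is not an integer point.
(s,t)=(4,0): 5·4+6·0=20≤22, 2·4+3·0=8≤9, objective 12.
(s,t)=(3,1): 5·3+6·1=21≤22, 2·3+3·1=9≤9, objective 11.
No feasible integer point exceeds 12.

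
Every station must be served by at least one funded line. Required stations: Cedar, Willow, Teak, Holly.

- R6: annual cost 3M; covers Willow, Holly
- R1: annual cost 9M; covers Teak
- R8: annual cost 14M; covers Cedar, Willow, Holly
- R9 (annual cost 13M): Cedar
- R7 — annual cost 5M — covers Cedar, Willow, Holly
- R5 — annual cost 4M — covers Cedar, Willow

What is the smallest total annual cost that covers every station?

14

The greedy cost-per-new-station heuristic would pick R6, R5, and R1 for 16, but a cheaper cover exists.
Choose R1 and R7: together they cover Cedar, Willow, Teak, Holly — every station.
Total annual cost: 9 + 5 = 14.
No cover costs less than 14.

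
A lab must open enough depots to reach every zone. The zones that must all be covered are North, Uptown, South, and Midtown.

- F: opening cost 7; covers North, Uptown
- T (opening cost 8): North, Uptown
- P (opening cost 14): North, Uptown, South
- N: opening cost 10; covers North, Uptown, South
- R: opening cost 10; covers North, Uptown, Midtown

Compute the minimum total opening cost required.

20

Choose N and R: together they cover North, Uptown, South, Midtown — every zone.
Total opening cost: 10 + 10 = 20.
No cover costs less than 20.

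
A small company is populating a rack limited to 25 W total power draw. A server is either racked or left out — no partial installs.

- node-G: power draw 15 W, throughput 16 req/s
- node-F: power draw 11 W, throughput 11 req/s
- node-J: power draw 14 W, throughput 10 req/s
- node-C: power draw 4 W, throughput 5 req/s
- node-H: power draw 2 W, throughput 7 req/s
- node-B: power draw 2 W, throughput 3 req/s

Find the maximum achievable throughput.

This is an integer program with binary decision variables.
Allowing fractional choices, the relaxed optimum would be about 33.0, but servers are indivisible.
node-G + node-H + node-B: power draw 15 + 2 + 2 = 19 ≤ 25, throughput 16 + 7 + 3 = 26.
node-G + node-C + node-H: power draw 15 + 4 + 2 = 21 ≤ 25, throughput 16 + 5 + 7 = 28.
node-G + node-C + node-H + node-B: power draw 15 + 4 + 2 + 2 = 23 ≤ 25, throughput 16 + 5 + 7 + 3 = 31.
Best is node-G, node-C, node-H, and node-B with total throughput 31.

31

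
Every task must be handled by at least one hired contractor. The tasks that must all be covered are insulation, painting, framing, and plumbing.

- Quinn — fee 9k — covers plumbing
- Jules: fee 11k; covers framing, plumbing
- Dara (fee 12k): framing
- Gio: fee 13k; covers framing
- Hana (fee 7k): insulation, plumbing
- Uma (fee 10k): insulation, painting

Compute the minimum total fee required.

21

The greedy cost-per-new-task heuristic would pick Hana, Uma, and Jules for 28, but a cheaper cover exists.
Choose Jules and Uma: together they cover insulation, painting, framing, plumbing — every task.
Total fee: 11 + 10 = 21.
No cover costs less than 21.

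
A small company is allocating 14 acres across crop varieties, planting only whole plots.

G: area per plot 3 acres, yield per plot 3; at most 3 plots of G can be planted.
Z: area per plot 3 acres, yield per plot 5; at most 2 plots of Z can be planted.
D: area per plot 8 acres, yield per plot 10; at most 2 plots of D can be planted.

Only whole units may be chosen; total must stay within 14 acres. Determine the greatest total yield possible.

1×G, 1×Z, and 1×D: area 14 ≤ 14, yield 1·3 + 1·5 + 1·10 = 18.
2×Z and 1×D: area 14 ≤ 14, yield 2·5 + 1·10 = 20.
Best is 20.

20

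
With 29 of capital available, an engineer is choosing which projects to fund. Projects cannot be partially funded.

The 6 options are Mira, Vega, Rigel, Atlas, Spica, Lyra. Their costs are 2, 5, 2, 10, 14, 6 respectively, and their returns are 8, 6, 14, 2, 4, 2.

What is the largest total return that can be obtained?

Take Mira, Vega, Rigel, Spica, and Lyra: cost 2 + 5 + 2 + 14 + 6 = 29 ≤ 29, return 8 + 6 + 14 + 4 + 2 = 34.
No other feasible combination does better.

34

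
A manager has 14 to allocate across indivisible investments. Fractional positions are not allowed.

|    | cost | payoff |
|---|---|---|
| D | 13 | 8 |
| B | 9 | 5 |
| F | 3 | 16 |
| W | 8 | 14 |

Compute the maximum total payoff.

30

This is an integer program with binary decision variables.
Allowing fractional choices, the relaxed optimum would be about 31.8, but investments are indivisible.
F: cost 3 ≤ 14, payoff 16.
F + W: cost 3 + 8 = 11 ≤ 14, payoff 16 + 14 = 30.
B + F: cost 9 + 3 = 12 ≤ 14, payoff 5 + 16 = 21.
Best is F and W with total payoff 30.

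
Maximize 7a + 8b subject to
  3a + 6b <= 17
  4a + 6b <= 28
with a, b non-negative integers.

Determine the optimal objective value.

35

Relaxing integrality, the LP optimum is 39.67 at (a,b) = (5.67, 0), which is not an integer point.
(a,b)=(5,0): 3·5+6·0=15≤17, 4·5+6·0=20≤28, objective 35.
(a,b)=(4,0): 3·4+6·0=12≤17, 4·4+6·0=16≤28, objective 28.
No feasible integer point exceeds 35.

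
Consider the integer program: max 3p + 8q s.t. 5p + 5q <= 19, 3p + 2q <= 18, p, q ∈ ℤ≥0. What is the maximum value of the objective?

24

(p,q)=(0,3): 5·0+5·3=15≤19, 3·0+2·3=6≤18, objective 24.
(p,q)=(1,2): 5·1+5·2=15≤19, 3·1+2·2=7≤18, objective 19.
(p,q)=(0,2): 5·0+5·2=10≤19, 3·0+2·2=4≤18, objective 16.
No feasible integer point exceeds 24.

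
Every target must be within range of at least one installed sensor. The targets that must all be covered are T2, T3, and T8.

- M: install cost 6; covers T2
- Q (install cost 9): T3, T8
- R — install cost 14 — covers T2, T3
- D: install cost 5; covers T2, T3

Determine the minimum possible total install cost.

14

Choose Q and D: together they cover T2, T3, T8 — every target.
Total install cost: 9 + 5 = 14.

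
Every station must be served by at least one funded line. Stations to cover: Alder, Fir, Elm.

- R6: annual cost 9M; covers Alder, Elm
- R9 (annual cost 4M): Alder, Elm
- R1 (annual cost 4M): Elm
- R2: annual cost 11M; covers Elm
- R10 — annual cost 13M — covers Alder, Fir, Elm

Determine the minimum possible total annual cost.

13

The greedy cost-per-new-station heuristic would pick R9 and R10 for 17, but a cheaper cover exists.
R10 alone covers Alder, Fir, Elm — every station.
Total annual cost: 13.
No cover costs less than 13.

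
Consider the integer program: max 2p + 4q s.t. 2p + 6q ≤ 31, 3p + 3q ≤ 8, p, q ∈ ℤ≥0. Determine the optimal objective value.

The continuous relaxation peaks at (0, 2.67) with value 10.67; rounding to a feasible lattice point costs some objective.
(p,q)=(0,2): 2·0+6·2=12≤31, 3·0+3·2=6≤8, objective 8.
(p,q)=(1,1): 2·1+6·1=8≤31, 3·1+3·1=6≤8, objective 6.
(p,q)=(0,1): 2·0+6·1=6≤31, 3·0+3·1=3≤8, objective 4.
Maximum is 8 at (p,q)=(0,2).

8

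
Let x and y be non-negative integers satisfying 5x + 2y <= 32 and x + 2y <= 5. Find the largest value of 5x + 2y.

25

(x,y)=(5,0): 5·5+2·0=25≤32, 1·5+2·0=5≤5, objective 25.
(x,y)=(4,0): 5·4+2·0=20≤32, 1·4+2·0=4≤5, objective 20.
No feasible integer point exceeds 25.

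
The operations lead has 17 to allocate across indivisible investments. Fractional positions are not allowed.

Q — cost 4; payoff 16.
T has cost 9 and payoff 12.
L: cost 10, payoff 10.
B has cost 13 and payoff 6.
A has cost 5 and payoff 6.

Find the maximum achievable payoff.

28

Allowing fractional choices, the relaxed optimum would be about 32.8, but investments are indivisible.
Q + T: cost 4 + 9 = 13 ≤ 17, payoff 16 + 12 = 28.
Q + L: cost 4 + 10 = 14 ≤ 17, payoff 16 + 10 = 26.
Q + A: cost 4 + 5 = 9 ≤ 17, payoff 16 + 6 = 22.
Best is Q and T with total payoff 28.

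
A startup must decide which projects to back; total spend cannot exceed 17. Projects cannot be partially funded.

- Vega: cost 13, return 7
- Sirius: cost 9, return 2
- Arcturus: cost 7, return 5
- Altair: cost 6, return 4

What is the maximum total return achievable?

9

Allowing fractional choices, the relaxed optimum would be about 11.2, but projects are indivisible.
Vega: cost 13 ≤ 17, return 7.
Sirius + Arcturus: cost 9 + 7 = 16 ≤ 17, return 2 + 5 = 7.
Arcturus + Altair: cost 7 + 6 = 13 ≤ 17, return 5 + 4 = 9.
Best is Arcturus and Altair with total return 9.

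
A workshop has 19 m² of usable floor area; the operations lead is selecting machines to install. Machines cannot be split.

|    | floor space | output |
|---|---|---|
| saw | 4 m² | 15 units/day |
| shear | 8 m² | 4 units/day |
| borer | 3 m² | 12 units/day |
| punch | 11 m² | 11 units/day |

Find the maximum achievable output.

This is an integer program with binary decision variables.
saw + borer + punch: floor space 4 + 3 + 11 = 18 ≤ 19, output 15 + 12 + 11 = 38.
saw + shear + borer: floor space 4 + 8 + 3 = 15 ≤ 19, output 15 + 4 + 12 = 31.
Best is saw, borer, and punch with total output 38.

38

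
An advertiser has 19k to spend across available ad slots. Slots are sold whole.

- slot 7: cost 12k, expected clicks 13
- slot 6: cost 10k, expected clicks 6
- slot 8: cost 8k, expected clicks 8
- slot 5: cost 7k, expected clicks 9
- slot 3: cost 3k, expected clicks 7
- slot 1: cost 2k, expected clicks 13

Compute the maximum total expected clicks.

Treat it as a binary knapsack problem.
slot 8 + slot 5 + slot 1: cost 8 + 7 + 2 = 17 ≤ 19, expected clicks 8 + 9 + 13 = 30.
slot 5 + slot 3 + slot 1: cost 7 + 3 + 2 = 12 ≤ 19, expected clicks 9 + 7 + 13 = 29.
slot 7 + slot 3 + slot 1: cost 12 + 3 + 2 = 17 ≤ 19, expected clicks 13 + 7 + 13 = 33.
Best is slot 7, slot 3, and slot 1 with total expected clicks 33.

33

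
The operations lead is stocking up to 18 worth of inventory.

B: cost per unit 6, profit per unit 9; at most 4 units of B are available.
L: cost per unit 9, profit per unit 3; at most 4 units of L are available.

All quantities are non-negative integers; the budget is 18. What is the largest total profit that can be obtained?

B has the best ratio (9/6); taking only B gives at most 3×9 = 27 (stopped by the cost limit).
Optimal: 3×B: cost 18 ≤ 18, profit 3·9 = 27.

27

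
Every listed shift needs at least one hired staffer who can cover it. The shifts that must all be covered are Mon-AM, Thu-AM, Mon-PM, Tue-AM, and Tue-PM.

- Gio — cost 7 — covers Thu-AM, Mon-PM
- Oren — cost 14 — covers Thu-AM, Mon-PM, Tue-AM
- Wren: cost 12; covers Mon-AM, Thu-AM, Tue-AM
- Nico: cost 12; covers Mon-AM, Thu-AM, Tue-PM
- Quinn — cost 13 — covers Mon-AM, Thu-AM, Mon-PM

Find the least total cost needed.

26

The greedy cost-per-new-shift heuristic would pick Gio, Wren, and Nico for 31, but a cheaper cover exists.
Choose Oren and Nico: together they cover Mon-AM, Thu-AM, Mon-PM, Tue-AM, Tue-PM — every shift.
Total cost: 14 + 12 = 26.
No cover costs less than 26.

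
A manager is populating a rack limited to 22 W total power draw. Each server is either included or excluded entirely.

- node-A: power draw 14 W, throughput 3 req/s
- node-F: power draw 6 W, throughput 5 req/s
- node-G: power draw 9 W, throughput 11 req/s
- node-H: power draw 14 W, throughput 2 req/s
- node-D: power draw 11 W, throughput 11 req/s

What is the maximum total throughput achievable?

22

Take node-G and node-D: power draw 9 + 11 = 20 ≤ 22, throughput 11 + 11 = 22.
No other feasible combination does better.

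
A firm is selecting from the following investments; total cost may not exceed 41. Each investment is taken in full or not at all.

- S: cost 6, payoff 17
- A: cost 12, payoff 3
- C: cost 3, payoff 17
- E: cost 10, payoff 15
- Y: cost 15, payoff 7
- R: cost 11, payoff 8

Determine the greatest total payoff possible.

57

This is an integer program with binary decision variables.
S + C + E + R: cost 6 + 3 + 10 + 11 = 30 ≤ 41, payoff 17 + 17 + 15 + 8 = 57.
S + C + E + Y: cost 6 + 3 + 10 + 15 = 34 ≤ 41, payoff 17 + 17 + 15 + 7 = 56.
S + A + C + E: cost 6 + 12 + 3 + 10 = 31 ≤ 41, payoff 17 + 3 + 17 + 15 = 52.
Best is S, C, E, and R with total payoff 57.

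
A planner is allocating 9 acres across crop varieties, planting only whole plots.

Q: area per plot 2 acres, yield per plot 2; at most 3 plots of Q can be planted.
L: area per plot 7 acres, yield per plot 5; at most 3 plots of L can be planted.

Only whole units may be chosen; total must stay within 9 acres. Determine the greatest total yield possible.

Take 1×Q and 1×L: area 9 ≤ 9, yield 1·2 + 1·5 = 7.
No other integer combination yields more.

7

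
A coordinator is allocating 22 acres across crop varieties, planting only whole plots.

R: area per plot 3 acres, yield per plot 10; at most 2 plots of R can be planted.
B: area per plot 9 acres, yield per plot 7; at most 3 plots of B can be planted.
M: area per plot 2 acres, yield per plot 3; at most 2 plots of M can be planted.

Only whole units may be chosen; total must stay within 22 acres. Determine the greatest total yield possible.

Take 2×R, 1×B, and 2×M: area 19 ≤ 22, yield 2·10 + 1·7 + 2·3 = 33.
R has the best ratio (10/3) and is taken to its limit of 2; remaining capacity is filled optimally with the others.

33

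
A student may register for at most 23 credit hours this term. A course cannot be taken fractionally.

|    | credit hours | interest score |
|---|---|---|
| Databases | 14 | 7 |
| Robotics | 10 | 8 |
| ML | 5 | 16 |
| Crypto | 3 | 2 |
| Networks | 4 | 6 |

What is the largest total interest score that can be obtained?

Treat it as a binary knapsack problem.
Allowing fractional choices, the relaxed optimum would be about 32.5, but courses are indivisible.
Robotics + ML + Crypto + Networks: credit hours 10 + 5 + 3 + 4 = 22 ≤ 23, interest score 8 + 16 + 2 + 6 = 32.
Robotics + ML + Networks: credit hours 10 + 5 + 4 = 19 ≤ 23, interest score 8 + 16 + 6 = 30.
Databases + ML + Networks: credit hours 14 + 5 + 4 = 23 ≤ 23, interest score 7 + 16 + 6 = 29.
Best is Robotics, ML, Crypto, and Networks with total interest score 32.

32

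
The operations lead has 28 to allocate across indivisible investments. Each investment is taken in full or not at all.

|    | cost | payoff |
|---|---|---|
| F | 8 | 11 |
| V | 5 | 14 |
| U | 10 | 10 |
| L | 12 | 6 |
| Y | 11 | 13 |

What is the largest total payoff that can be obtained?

38

Allowing fractional choices, the relaxed optimum would be about 42.0, but investments are indivisible.
V + U + Y: cost 5 + 10 + 11 = 26 ≤ 28, payoff 14 + 10 + 13 = 37.
F + V + Y: cost 8 + 5 + 11 = 24 ≤ 28, payoff 11 + 14 + 13 = 38.
Best is F, V, and Y with total payoff 38.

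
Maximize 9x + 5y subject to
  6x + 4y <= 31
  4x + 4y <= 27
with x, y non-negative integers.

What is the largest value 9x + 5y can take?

The continuous relaxation peaks at (5.17, 0) with value 46.50; rounding to a feasible lattice point costs some objective.
(x,y)=(5,0): 6·5+4·0=30≤31, 4·5+4·0=20≤27, objective 45.
(x,y)=(4,1): 6·4+4·1=28≤31, 4·4+4·1=20≤27, objective 41.
(x,y)=(4,0): 6·4+4·0=24≤31, 4·4+4·0=16≤27, objective 36.
No feasible integer point exceeds 45.

45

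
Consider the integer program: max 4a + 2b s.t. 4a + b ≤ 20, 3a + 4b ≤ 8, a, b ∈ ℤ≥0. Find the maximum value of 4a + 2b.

The continuous relaxation peaks at (2.67, 0) with value 10.67; rounding to a feasible lattice point costs some objective.
(a,b)=(2,0): 4·2+1·0=8≤20, 3·2+4·0=6≤8, objective 8.
(a,b)=(1,1): 4·1+1·1=5≤20, 3·1+4·1=7≤8, objective 6.
(a,b)=(1,0): 4·1+1·0=4≤20, 3·1+4·0=3≤8, objective 4.
The best lattice point is (2,0), giving 8.

8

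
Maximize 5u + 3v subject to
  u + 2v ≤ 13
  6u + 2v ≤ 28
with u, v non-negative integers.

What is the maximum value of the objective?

(u,v)=(3,5): 1·3+2·5=13≤13, 6·3+2·5=28≤28, objective 30.
(u,v)=(3,4): 1·3+2·4=11≤13, 6·3+2·4=26≤28, objective 27.
(u,v)=(2,5): 1·2+2·5=12≤13, 6·2+2·5=22≤28, objective 25.
No feasible integer point exceeds 30.

30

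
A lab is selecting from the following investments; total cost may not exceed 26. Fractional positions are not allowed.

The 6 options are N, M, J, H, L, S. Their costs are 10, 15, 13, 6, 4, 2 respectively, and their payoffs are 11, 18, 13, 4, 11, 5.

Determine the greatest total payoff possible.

34

M + H + L: cost 15 + 6 + 4 = 25 ≤ 26, payoff 18 + 4 + 11 = 33.
M + L + S: cost 15 + 4 + 2 = 21 ≤ 26, payoff 18 + 11 + 5 = 34.
Best is M, L, and S with total payoff 34.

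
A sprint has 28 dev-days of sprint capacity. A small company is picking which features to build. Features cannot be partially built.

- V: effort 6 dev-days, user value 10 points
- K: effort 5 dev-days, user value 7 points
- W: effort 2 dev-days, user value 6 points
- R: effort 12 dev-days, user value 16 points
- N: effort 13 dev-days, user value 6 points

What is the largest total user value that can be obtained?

39

This is a 0-1 knapsack instance.
Take V, K, W, and R: effort 6 + 5 + 2 + 12 = 25 ≤ 28, user value 10 + 7 + 6 + 16 = 39.
No other feasible combination does better.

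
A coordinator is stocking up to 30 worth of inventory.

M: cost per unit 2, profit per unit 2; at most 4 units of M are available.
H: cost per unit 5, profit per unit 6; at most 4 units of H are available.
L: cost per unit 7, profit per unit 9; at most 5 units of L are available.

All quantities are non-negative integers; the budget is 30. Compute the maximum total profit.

38

1×M and 4×L: cost 30 ≤ 30, profit 1·2 + 4·9 = 38.
2×M, 1×H, and 3×L: cost 30 ≤ 30, profit 2·2 + 1·6 + 3·9 = 37.
Best is 38.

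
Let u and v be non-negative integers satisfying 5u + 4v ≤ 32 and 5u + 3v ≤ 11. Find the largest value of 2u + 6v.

18

(u,v)=(0,3): 5·0+4·3=12≤32, 5·0+3·3=9≤11, objective 18.
(u,v)=(1,2): 5·1+4·2=13≤32, 5·1+3·2=11≤11, objective 14.
(u,v)=(0,2): 5·0+4·2=8≤32, 5·0+3·2=6≤11, objective 12.
No feasible integer point exceeds 18.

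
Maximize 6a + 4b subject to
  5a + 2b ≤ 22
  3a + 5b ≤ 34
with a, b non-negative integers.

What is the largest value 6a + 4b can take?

32

The continuous relaxation peaks at (2.21, 5.47) with value 35.16; rounding to a feasible lattice point costs some objective.
(a,b)=(2,5): 5·2+2·5=20≤22, 3·2+5·5=31≤34, objective 32.
(a,b)=(1,6): 5·1+2·6=17≤22, 3·1+5·6=33≤34, objective 30.
(a,b)=(2,4): 5·2+2·4=18≤22, 3·2+5·4=26≤34, objective 28.
The best lattice point is (2,5), giving 32.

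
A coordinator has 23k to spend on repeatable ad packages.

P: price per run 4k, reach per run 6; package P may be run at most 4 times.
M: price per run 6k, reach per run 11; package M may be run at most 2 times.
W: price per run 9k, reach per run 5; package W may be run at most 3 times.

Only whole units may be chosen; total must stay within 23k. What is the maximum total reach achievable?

35

M has the best ratio (11/6); taking only M gives at most 2×11 = 22 (stopped by the supply cap of 2).
Mixing does better — 4×P and 1×M: price 22 ≤ 23, reach 4·6 + 1·11 = 35.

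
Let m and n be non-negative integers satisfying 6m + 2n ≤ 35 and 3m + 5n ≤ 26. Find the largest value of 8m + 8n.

Relaxing integrality, the LP optimum is 58.00 at (m,n) = (5.12, 2.12), which is not an integer point.
(m,n)=(5,2): 6·5+2·2=34≤35, 3·5+5·2=25≤26, objective 56.
(m,n)=(5,1): 6·5+2·1=32≤35, 3·5+5·1=20≤26, objective 48.
(m,n)=(4,2): 6·4+2·2=28≤35, 3·4+5·2=22≤26, objective 48.
No feasible integer point exceeds 56.

56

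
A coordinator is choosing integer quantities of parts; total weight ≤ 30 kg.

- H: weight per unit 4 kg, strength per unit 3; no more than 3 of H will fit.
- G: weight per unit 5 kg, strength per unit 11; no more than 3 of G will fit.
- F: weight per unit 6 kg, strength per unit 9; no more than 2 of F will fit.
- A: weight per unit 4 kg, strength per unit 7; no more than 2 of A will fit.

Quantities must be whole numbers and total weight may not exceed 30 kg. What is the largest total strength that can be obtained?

G has the best ratio (11/5); taking only G gives at most 3×11 = 33 (stopped by the supply cap of 3).
Mixing does better — 3×G, 1×F, and 2×A: weight 29 ≤ 30, strength 3·11 + 1·9 + 2·7 = 56.

56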